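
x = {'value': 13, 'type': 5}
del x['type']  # {'value': 13}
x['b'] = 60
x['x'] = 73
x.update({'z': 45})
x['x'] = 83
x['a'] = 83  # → {'value': 13, 'b': 60, 'x': 83, 'z': 45, 'a': 83}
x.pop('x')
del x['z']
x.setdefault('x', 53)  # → 53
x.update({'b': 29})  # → {'value': 13, 'b': 29, 'a': 83, 'x': 53}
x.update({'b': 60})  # {'value': 13, 'b': 60, 'a': 83, 'x': 53}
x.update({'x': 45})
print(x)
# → {'value': 13, 'b': 60, 'a': 83, 'x': 45}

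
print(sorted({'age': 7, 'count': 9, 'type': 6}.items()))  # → [('age', 7), ('count', 9), ('type', 6)]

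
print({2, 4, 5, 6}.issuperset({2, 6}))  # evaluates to True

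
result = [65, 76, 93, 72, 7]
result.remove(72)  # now [65, 76, 93, 7]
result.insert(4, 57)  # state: [65, 76, 93, 7, 57]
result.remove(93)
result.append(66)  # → [65, 76, 7, 57, 66]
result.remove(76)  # [65, 7, 57, 66]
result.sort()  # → [7, 57, 65, 66]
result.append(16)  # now [7, 57, 65, 66, 16]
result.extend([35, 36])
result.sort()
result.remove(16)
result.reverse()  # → [66, 65, 57, 36, 35, 7]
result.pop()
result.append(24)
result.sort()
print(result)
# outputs [24, 35, 36, 57, 65, 66]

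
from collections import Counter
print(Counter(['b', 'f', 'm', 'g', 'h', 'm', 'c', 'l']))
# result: Counter({'m': 2, 'b': 1, 'f': 1, 'g': 1, 'h': 1, 'c': 1, 'l': 1})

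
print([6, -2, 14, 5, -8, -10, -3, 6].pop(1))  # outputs -2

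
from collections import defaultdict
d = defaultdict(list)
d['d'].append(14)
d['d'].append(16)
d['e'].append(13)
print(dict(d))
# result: {'d': [14, 16], 'e': [13]}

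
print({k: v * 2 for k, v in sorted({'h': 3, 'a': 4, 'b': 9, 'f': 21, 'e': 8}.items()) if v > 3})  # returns {'a': 8, 'b': 18, 'e': 16, 'f': 42}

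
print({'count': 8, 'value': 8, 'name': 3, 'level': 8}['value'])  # 8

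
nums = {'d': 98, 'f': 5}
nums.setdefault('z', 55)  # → 55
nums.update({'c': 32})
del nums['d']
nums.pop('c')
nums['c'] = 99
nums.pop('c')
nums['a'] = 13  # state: {'f': 5, 'z': 55, 'a': 13}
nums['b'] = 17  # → {'f': 5, 'z': 55, 'a': 13, 'b': 17}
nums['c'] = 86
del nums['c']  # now {'f': 5, 'z': 55, 'a': 13, 'b': 17}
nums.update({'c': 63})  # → {'f': 5, 'z': 55, 'a': 13, 'b': 17, 'c': 63}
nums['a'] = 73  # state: {'f': 5, 'z': 55, 'a': 73, 'b': 17, 'c': 63}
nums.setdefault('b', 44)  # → 17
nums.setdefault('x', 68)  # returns 68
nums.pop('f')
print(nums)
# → {'z': 55, 'a': 73, 'b': 17, 'c': 63, 'x': 68}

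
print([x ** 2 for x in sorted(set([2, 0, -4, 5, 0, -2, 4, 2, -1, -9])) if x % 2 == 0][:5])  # [16, 4, 0, 4, 16]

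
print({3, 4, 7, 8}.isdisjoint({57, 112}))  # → True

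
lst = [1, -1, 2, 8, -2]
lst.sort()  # [-2, -1, 1, 2, 8]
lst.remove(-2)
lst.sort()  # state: [-1, 1, 2, 8]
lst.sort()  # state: [-1, 1, 2, 8]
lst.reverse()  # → [8, 2, 1, -1]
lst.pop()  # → -1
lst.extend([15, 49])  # [8, 2, 1, 15, 49]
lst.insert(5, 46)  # [8, 2, 1, 15, 49, 46]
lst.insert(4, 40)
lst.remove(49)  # [8, 2, 1, 15, 40, 46]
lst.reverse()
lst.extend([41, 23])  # [46, 40, 15, 1, 2, 8, 41, 23]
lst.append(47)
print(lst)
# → [46, 40, 15, 1, 2, 8, 41, 23, 47]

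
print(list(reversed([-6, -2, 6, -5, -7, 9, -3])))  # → [-3, 9, -7, -5, 6, -2, -6]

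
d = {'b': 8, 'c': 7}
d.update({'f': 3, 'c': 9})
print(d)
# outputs {'b': 8, 'c': 9, 'f': 3}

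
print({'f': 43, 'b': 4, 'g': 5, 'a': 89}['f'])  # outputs 43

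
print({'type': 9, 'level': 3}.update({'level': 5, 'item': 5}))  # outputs None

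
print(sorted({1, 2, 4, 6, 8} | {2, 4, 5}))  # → [1, 2, 4, 5, 6, 8]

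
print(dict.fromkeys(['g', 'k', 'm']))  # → {'g': None, 'k': None, 'm': None}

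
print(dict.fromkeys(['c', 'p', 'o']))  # {'c': None, 'p': None, 'o': None}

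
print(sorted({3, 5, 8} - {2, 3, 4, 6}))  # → [5, 8]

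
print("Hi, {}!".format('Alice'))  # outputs Hi, Alice!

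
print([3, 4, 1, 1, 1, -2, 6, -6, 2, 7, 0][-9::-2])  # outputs [1, 3]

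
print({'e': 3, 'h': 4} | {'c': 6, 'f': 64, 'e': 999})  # {'e': 999, 'h': 4, 'c': 6, 'f': 64}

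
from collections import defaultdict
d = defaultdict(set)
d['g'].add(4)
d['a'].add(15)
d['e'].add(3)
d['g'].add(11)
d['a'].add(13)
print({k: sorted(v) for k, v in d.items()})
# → {'g': [4, 11], 'a': [13, 15], 'e': [3]}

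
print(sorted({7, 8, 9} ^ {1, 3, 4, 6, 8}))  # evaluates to [1, 3, 4, 6, 7, 9]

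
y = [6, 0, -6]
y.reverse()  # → [-6, 0, 6]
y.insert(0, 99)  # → [99, -6, 0, 6]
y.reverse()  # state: [6, 0, -6, 99]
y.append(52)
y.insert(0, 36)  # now [36, 6, 0, -6, 99, 52]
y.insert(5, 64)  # [36, 6, 0, -6, 99, 64, 52]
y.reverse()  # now [52, 64, 99, -6, 0, 6, 36]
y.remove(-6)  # [52, 64, 99, 0, 6, 36]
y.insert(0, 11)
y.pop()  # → 36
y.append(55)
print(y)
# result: [11, 52, 64, 99, 0, 6, 55]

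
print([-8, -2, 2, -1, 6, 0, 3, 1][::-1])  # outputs [1, 3, 0, 6, -1, 2, -2, -8]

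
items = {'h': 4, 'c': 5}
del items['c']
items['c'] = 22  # {'h': 4, 'c': 22}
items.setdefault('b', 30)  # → 30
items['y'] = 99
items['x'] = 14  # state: {'h': 4, 'c': 22, 'b': 30, 'y': 99, 'x': 14}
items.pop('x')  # 14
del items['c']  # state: {'h': 4, 'b': 30, 'y': 99}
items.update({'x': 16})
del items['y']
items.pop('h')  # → 4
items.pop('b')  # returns 30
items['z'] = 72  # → {'x': 16, 'z': 72}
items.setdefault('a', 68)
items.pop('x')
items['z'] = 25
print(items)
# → {'z': 25, 'a': 68}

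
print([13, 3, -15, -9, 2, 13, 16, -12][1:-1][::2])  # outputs [3, -9, 13]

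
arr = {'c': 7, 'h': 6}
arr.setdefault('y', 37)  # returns 37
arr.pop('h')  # 6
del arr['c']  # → {'y': 37}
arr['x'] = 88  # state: {'y': 37, 'x': 88}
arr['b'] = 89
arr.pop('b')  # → 89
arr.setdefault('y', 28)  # 37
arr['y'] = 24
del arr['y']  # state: {'x': 88}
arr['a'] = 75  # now {'x': 88, 'a': 75}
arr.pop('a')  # 75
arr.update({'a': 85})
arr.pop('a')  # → 85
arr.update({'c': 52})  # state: {'x': 88, 'c': 52}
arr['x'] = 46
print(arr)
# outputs {'x': 46, 'c': 52}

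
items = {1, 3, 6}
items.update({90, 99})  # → {1, 3, 6, 90, 99}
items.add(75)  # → {1, 3, 6, 75, 90, 99}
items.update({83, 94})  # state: {1, 3, 6, 75, 83, 90, 94, 99}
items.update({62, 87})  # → {1, 3, 6, 62, 75, 83, 87, 90, 94, 99}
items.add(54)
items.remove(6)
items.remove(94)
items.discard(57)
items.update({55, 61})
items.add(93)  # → {1, 3, 54, 55, 61, 62, 75, 83, 87, 90, 93, 99}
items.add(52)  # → {1, 3, 52, 54, 55, 61, 62, 75, 83, 87, 90, 93, 99}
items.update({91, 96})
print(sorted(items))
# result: [1, 3, 52, 54, 55, 61, 62, 75, 83, 87, 90, 91, 93, 96, 99]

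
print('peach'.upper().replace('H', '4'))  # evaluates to PEAC4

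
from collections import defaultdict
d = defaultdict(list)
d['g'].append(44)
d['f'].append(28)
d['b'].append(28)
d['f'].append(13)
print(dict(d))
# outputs {'g': [44], 'f': [28, 13], 'b': [28]}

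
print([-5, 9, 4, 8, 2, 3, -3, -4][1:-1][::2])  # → [9, 8, 3]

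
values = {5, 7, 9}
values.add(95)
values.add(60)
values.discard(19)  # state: {5, 7, 9, 60, 95}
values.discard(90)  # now {5, 7, 9, 60, 95}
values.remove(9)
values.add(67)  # {5, 7, 60, 67, 95}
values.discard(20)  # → {5, 7, 60, 67, 95}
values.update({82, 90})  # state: {5, 7, 60, 67, 82, 90, 95}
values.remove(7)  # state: {5, 60, 67, 82, 90, 95}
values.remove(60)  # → {5, 67, 82, 90, 95}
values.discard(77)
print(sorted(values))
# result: [5, 67, 82, 90, 95]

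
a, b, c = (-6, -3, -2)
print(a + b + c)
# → -11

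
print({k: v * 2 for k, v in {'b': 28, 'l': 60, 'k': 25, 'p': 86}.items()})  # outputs {'b': 56, 'l': 120, 'k': 50, 'p': 172}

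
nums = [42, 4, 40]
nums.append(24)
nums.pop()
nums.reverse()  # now [40, 4, 42]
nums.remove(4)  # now [40, 42]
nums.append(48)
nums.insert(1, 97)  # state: [40, 97, 42, 48]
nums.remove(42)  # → [40, 97, 48]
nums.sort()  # [40, 48, 97]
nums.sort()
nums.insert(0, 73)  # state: [73, 40, 48, 97]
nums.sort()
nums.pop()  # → 97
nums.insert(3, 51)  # [40, 48, 73, 51]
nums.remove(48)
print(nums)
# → [40, 73, 51]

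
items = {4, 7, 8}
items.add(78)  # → {4, 7, 8, 78}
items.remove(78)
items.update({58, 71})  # {4, 7, 8, 58, 71}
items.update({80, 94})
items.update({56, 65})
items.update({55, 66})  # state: {4, 7, 8, 55, 56, 58, 65, 66, 71, 80, 94}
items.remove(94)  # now {4, 7, 8, 55, 56, 58, 65, 66, 71, 80}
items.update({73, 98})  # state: {4, 7, 8, 55, 56, 58, 65, 66, 71, 73, 80, 98}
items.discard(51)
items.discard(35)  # {4, 7, 8, 55, 56, 58, 65, 66, 71, 73, 80, 98}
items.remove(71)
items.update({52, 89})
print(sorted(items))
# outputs [4, 7, 8, 52, 55, 56, 58, 65, 66, 73, 80, 89, 98]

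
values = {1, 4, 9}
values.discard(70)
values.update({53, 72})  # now {1, 4, 9, 53, 72}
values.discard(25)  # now {1, 4, 9, 53, 72}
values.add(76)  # {1, 4, 9, 53, 72, 76}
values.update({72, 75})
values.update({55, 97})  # {1, 4, 9, 53, 55, 72, 75, 76, 97}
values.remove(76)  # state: {1, 4, 9, 53, 55, 72, 75, 97}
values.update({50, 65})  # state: {1, 4, 9, 50, 53, 55, 65, 72, 75, 97}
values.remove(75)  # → {1, 4, 9, 50, 53, 55, 65, 72, 97}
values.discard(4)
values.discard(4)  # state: {1, 9, 50, 53, 55, 65, 72, 97}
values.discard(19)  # {1, 9, 50, 53, 55, 65, 72, 97}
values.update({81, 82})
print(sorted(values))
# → [1, 9, 50, 53, 55, 65, 72, 81, 82, 97]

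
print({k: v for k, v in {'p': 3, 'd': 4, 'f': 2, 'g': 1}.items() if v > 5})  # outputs {}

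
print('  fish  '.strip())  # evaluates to fish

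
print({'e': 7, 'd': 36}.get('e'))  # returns 7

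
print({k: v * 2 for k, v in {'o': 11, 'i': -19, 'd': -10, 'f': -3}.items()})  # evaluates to {'o': 22, 'i': -38, 'd': -20, 'f': -6}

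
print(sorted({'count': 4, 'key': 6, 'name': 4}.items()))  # [('count', 4), ('key', 6), ('name', 4)]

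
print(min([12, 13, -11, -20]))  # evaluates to -20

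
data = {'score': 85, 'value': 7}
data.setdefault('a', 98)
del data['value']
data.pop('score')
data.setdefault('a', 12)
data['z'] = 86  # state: {'a': 98, 'z': 86}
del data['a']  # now {'z': 86}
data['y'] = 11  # {'z': 86, 'y': 11}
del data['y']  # {'z': 86}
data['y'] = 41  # {'z': 86, 'y': 41}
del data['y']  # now {'z': 86}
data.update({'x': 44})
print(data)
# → {'z': 86, 'x': 44}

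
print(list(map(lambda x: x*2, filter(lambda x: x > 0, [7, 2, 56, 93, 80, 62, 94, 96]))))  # [14, 4, 112, 186, 160, 124, 188, 192]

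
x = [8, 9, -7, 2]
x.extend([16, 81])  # [8, 9, -7, 2, 16, 81]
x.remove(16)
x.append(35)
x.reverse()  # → [35, 81, 2, -7, 9, 8]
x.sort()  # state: [-7, 2, 8, 9, 35, 81]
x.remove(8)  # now [-7, 2, 9, 35, 81]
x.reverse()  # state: [81, 35, 9, 2, -7]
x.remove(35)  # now [81, 9, 2, -7]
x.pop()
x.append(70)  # [81, 9, 2, 70]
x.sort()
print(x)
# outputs [2, 9, 70, 81]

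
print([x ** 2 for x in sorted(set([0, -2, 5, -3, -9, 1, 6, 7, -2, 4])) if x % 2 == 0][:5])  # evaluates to [4, 0, 16, 36]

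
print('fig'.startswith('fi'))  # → True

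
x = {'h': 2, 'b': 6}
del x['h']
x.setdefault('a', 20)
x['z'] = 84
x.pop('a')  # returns 20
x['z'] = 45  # {'b': 6, 'z': 45}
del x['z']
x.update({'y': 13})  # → {'b': 6, 'y': 13}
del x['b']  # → {'y': 13}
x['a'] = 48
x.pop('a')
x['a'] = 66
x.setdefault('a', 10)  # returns 66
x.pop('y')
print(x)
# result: {'a': 66}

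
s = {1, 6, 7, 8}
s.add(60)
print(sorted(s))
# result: [1, 6, 7, 8, 60]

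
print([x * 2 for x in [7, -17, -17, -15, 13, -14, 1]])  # [14, -34, -34, -30, 26, -28, 2]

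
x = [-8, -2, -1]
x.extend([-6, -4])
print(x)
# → [-8, -2, -1, -6, -4]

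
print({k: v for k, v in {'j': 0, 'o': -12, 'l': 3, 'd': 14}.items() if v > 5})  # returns {'d': 14}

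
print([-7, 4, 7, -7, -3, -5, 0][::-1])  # [0, -5, -3, -7, 7, 4, -7]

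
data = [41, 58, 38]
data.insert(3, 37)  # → [41, 58, 38, 37]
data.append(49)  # [41, 58, 38, 37, 49]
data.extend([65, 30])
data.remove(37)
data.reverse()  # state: [30, 65, 49, 38, 58, 41]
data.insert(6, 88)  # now [30, 65, 49, 38, 58, 41, 88]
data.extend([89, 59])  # [30, 65, 49, 38, 58, 41, 88, 89, 59]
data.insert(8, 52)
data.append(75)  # [30, 65, 49, 38, 58, 41, 88, 89, 52, 59, 75]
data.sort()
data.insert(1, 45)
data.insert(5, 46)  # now [30, 45, 38, 41, 49, 46, 52, 58, 59, 65, 75, 88, 89]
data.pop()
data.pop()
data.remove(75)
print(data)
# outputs [30, 45, 38, 41, 49, 46, 52, 58, 59, 65]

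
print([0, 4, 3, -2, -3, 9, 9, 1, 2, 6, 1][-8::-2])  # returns [-2, 4]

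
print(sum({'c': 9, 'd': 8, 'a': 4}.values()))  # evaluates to 21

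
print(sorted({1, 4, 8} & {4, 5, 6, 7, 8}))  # [4, 8]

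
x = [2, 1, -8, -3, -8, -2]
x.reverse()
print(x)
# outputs [-2, -8, -3, -8, 1, 2]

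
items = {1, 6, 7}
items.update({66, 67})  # {1, 6, 7, 66, 67}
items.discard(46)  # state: {1, 6, 7, 66, 67}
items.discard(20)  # {1, 6, 7, 66, 67}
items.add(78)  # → {1, 6, 7, 66, 67, 78}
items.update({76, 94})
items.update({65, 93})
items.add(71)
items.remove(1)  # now {6, 7, 65, 66, 67, 71, 76, 78, 93, 94}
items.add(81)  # {6, 7, 65, 66, 67, 71, 76, 78, 81, 93, 94}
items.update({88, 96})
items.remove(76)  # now {6, 7, 65, 66, 67, 71, 78, 81, 88, 93, 94, 96}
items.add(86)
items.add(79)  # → {6, 7, 65, 66, 67, 71, 78, 79, 81, 86, 88, 93, 94, 96}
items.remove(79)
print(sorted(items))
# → [6, 7, 65, 66, 67, 71, 78, 81, 86, 88, 93, 94, 96]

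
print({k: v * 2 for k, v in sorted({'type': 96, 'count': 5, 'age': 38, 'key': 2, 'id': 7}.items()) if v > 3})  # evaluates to {'age': 76, 'count': 10, 'id': 14, 'type': 192}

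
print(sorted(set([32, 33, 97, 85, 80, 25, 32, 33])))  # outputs [25, 32, 33, 80, 85, 97]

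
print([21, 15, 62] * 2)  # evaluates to [21, 15, 62, 21, 15, 62]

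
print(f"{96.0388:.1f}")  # 96.0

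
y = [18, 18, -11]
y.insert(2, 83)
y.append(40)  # [18, 18, 83, -11, 40]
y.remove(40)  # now [18, 18, 83, -11]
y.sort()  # [-11, 18, 18, 83]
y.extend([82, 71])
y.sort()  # [-11, 18, 18, 71, 82, 83]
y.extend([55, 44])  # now [-11, 18, 18, 71, 82, 83, 55, 44]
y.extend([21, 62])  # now [-11, 18, 18, 71, 82, 83, 55, 44, 21, 62]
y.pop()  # 62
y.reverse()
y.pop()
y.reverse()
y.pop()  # 21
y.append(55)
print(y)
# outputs [18, 18, 71, 82, 83, 55, 44, 55]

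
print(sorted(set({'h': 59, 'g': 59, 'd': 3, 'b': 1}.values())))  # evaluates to [1, 3, 59]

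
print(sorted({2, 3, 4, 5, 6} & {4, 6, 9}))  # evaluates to [4, 6]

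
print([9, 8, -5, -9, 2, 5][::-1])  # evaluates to [5, 2, -9, -5, 8, 9]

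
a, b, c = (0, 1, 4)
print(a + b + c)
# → 5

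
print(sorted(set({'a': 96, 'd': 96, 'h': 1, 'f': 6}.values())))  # [1, 6, 96]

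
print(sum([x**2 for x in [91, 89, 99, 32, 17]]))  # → 27316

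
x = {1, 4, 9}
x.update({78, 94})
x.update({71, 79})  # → {1, 4, 9, 71, 78, 79, 94}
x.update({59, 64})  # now {1, 4, 9, 59, 64, 71, 78, 79, 94}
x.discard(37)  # {1, 4, 9, 59, 64, 71, 78, 79, 94}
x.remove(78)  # {1, 4, 9, 59, 64, 71, 79, 94}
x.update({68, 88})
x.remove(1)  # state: {4, 9, 59, 64, 68, 71, 79, 88, 94}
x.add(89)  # {4, 9, 59, 64, 68, 71, 79, 88, 89, 94}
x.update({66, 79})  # {4, 9, 59, 64, 66, 68, 71, 79, 88, 89, 94}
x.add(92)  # {4, 9, 59, 64, 66, 68, 71, 79, 88, 89, 92, 94}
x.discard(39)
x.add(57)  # {4, 9, 57, 59, 64, 66, 68, 71, 79, 88, 89, 92, 94}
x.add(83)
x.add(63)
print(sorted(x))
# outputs [4, 9, 57, 59, 63, 64, 66, 68, 71, 79, 83, 88, 89, 92, 94]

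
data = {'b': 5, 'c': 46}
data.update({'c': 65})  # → {'b': 5, 'c': 65}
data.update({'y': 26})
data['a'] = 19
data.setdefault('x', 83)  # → 83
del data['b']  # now {'c': 65, 'y': 26, 'a': 19, 'x': 83}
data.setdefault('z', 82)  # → 82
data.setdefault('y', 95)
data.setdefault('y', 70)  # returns 26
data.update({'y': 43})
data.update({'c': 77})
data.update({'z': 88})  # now {'c': 77, 'y': 43, 'a': 19, 'x': 83, 'z': 88}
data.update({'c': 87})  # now {'c': 87, 'y': 43, 'a': 19, 'x': 83, 'z': 88}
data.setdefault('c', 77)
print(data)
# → {'c': 87, 'y': 43, 'a': 19, 'x': 83, 'z': 88}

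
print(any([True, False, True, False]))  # True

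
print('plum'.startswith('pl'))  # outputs True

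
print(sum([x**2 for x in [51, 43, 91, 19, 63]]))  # 17061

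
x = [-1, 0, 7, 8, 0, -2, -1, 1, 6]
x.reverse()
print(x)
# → [6, 1, -1, -2, 0, 8, 7, 0, -1]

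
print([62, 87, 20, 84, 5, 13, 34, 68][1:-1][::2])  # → [87, 84, 13]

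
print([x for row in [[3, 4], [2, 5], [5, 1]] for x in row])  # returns [3, 4, 2, 5, 5, 1]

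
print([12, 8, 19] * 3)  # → [12, 8, 19, 12, 8, 19, 12, 8, 19]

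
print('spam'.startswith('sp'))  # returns True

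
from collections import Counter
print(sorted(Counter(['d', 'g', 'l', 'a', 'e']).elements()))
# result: ['a', 'd', 'e', 'g', 'l']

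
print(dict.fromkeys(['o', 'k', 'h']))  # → {'o': None, 'k': None, 'h': None}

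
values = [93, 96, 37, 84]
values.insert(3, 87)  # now [93, 96, 37, 87, 84]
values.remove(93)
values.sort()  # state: [37, 84, 87, 96]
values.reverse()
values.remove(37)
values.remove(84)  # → [96, 87]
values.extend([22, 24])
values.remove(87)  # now [96, 22, 24]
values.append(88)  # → [96, 22, 24, 88]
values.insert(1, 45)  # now [96, 45, 22, 24, 88]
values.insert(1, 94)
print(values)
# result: [96, 94, 45, 22, 24, 88]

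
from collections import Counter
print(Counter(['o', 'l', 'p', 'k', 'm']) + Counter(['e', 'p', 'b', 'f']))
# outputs Counter({'p': 2, 'o': 1, 'l': 1, 'k': 1, 'm': 1, 'e': 1, 'b': 1, 'f': 1})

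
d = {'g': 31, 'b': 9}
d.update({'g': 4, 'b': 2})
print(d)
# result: {'g': 4, 'b': 2}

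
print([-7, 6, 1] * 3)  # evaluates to [-7, 6, 1, -7, 6, 1, -7, 6, 1]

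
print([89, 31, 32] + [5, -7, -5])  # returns [89, 31, 32, 5, -7, -5]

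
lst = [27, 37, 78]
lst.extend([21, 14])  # [27, 37, 78, 21, 14]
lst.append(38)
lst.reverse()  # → [38, 14, 21, 78, 37, 27]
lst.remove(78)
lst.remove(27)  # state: [38, 14, 21, 37]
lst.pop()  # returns 37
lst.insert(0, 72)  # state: [72, 38, 14, 21]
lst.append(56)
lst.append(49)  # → [72, 38, 14, 21, 56, 49]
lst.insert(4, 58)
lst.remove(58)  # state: [72, 38, 14, 21, 56, 49]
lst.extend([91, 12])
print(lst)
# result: [72, 38, 14, 21, 56, 49, 91, 12]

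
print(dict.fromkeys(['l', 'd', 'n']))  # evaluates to {'l': None, 'd': None, 'n': None}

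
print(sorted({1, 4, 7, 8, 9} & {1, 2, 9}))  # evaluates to [1, 9]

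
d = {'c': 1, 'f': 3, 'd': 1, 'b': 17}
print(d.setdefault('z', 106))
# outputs 106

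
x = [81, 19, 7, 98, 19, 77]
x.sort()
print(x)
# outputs [7, 19, 19, 77, 81, 98]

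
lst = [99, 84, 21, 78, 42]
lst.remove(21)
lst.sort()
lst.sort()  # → [42, 78, 84, 99]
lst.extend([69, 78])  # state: [42, 78, 84, 99, 69, 78]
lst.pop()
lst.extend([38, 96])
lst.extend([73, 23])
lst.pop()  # 23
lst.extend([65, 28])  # [42, 78, 84, 99, 69, 38, 96, 73, 65, 28]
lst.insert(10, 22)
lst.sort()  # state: [22, 28, 38, 42, 65, 69, 73, 78, 84, 96, 99]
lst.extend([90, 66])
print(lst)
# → [22, 28, 38, 42, 65, 69, 73, 78, 84, 96, 99, 90, 66]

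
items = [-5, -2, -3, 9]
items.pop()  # 9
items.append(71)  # [-5, -2, -3, 71]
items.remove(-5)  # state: [-2, -3, 71]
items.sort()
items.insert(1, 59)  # [-3, 59, -2, 71]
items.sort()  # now [-3, -2, 59, 71]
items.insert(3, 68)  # [-3, -2, 59, 68, 71]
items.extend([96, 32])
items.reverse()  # [32, 96, 71, 68, 59, -2, -3]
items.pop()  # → -3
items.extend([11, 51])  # [32, 96, 71, 68, 59, -2, 11, 51]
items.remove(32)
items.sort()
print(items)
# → [-2, 11, 51, 59, 68, 71, 96]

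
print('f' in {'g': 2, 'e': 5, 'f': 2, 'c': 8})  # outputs True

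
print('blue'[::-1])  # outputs eulb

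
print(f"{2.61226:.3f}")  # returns 2.612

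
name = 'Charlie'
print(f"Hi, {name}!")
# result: Hi, Charlie!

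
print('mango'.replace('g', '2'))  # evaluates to man2o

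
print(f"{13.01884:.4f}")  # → 13.0188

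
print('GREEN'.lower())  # green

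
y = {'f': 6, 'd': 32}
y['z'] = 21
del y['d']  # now {'f': 6, 'z': 21}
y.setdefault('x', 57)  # 57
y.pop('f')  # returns 6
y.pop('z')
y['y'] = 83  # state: {'x': 57, 'y': 83}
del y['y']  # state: {'x': 57}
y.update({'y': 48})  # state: {'x': 57, 'y': 48}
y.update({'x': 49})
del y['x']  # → {'y': 48}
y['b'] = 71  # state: {'y': 48, 'b': 71}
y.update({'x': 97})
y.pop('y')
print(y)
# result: {'b': 71, 'x': 97}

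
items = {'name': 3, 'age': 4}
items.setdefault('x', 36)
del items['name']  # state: {'age': 4, 'x': 36}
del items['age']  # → {'x': 36}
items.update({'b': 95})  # {'x': 36, 'b': 95}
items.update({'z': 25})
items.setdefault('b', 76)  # 95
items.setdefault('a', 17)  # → 17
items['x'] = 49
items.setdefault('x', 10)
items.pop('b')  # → 95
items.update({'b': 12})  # {'x': 49, 'z': 25, 'a': 17, 'b': 12}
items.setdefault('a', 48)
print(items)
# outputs {'x': 49, 'z': 25, 'a': 17, 'b': 12}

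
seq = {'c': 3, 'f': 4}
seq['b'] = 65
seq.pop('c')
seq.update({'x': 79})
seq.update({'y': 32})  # {'f': 4, 'b': 65, 'x': 79, 'y': 32}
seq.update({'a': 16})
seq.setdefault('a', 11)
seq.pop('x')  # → 79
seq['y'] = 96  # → {'f': 4, 'b': 65, 'y': 96, 'a': 16}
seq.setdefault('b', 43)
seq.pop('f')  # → 4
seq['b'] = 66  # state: {'b': 66, 'y': 96, 'a': 16}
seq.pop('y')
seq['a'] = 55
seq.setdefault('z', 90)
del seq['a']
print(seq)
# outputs {'b': 66, 'z': 90}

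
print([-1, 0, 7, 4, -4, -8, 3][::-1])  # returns [3, -8, -4, 4, 7, 0, -1]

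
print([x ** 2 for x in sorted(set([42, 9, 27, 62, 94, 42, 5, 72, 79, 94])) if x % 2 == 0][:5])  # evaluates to [1764, 3844, 5184, 8836]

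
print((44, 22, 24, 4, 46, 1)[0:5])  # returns (44, 22, 24, 4, 46)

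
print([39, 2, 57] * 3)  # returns [39, 2, 57, 39, 2, 57, 39, 2, 57]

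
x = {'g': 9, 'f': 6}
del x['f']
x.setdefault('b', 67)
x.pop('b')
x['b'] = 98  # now {'g': 9, 'b': 98}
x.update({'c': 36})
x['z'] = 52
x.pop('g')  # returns 9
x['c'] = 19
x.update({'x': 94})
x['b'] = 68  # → {'b': 68, 'c': 19, 'z': 52, 'x': 94}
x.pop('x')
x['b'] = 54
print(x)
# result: {'b': 54, 'c': 19, 'z': 52}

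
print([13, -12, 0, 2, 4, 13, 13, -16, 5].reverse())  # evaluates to None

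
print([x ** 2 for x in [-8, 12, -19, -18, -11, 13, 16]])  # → [64, 144, 361, 324, 121, 169, 256]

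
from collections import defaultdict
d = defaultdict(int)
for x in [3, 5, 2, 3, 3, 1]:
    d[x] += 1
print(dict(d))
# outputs {3: 3, 5: 1, 2: 1, 1: 1}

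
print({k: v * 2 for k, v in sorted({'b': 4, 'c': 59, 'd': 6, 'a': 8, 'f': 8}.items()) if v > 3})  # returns {'a': 16, 'b': 8, 'c': 118, 'd': 12, 'f': 16}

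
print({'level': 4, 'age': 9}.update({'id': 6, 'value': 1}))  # None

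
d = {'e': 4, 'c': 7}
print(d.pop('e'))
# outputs 4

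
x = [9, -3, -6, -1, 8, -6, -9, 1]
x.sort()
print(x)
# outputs [-9, -6, -6, -3, -1, 1, 8, 9]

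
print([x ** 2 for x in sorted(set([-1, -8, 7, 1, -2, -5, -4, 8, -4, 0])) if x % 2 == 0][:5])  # [64, 16, 4, 0, 64]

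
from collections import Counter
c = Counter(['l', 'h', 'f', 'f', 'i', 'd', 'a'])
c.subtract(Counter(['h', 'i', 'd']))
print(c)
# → Counter({'f': 2, 'l': 1, 'a': 1, 'h': 0, 'i': 0, 'd': 0})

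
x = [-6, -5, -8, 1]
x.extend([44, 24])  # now [-6, -5, -8, 1, 44, 24]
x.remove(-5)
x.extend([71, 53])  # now [-6, -8, 1, 44, 24, 71, 53]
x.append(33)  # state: [-6, -8, 1, 44, 24, 71, 53, 33]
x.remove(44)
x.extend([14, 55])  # [-6, -8, 1, 24, 71, 53, 33, 14, 55]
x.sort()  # [-8, -6, 1, 14, 24, 33, 53, 55, 71]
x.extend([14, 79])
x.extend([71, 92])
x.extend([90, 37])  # [-8, -6, 1, 14, 24, 33, 53, 55, 71, 14, 79, 71, 92, 90, 37]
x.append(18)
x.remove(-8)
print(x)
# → [-6, 1, 14, 24, 33, 53, 55, 71, 14, 79, 71, 92, 90, 37, 18]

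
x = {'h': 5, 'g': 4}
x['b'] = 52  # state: {'h': 5, 'g': 4, 'b': 52}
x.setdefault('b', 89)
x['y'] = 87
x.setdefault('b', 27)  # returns 52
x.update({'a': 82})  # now {'h': 5, 'g': 4, 'b': 52, 'y': 87, 'a': 82}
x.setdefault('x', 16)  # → 16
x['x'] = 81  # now {'h': 5, 'g': 4, 'b': 52, 'y': 87, 'a': 82, 'x': 81}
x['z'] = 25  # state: {'h': 5, 'g': 4, 'b': 52, 'y': 87, 'a': 82, 'x': 81, 'z': 25}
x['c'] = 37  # {'h': 5, 'g': 4, 'b': 52, 'y': 87, 'a': 82, 'x': 81, 'z': 25, 'c': 37}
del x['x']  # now {'h': 5, 'g': 4, 'b': 52, 'y': 87, 'a': 82, 'z': 25, 'c': 37}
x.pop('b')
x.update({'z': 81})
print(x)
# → {'h': 5, 'g': 4, 'y': 87, 'a': 82, 'z': 81, 'c': 37}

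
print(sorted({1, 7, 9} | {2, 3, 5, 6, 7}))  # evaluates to [1, 2, 3, 5, 6, 7, 9]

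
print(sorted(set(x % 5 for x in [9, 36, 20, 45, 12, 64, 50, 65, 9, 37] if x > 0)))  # [0, 1, 2, 4]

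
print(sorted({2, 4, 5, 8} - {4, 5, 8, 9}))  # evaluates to [2]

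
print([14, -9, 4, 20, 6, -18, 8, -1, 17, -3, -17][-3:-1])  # [17, -3]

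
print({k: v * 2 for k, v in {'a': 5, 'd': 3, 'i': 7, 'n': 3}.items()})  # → {'a': 10, 'd': 6, 'i': 14, 'n': 6}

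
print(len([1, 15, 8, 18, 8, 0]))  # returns 6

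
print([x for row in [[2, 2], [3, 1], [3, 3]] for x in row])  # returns [2, 2, 3, 1, 3, 3]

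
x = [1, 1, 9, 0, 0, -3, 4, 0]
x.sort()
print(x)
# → [-3, 0, 0, 0, 1, 1, 4, 9]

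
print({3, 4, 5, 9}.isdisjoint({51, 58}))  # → True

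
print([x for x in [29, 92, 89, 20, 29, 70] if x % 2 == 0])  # [92, 20, 70]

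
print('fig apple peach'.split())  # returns ['fig', 'apple', 'peach']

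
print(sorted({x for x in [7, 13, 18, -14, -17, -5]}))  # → [-17, -14, -5, 7, 13, 18]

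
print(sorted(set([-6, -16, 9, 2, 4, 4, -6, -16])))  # [-16, -6, 2, 4, 9]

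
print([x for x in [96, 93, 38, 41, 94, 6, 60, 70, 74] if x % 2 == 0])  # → [96, 38, 94, 6, 60, 70, 74]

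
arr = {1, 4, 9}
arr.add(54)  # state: {1, 4, 9, 54}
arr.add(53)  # {1, 4, 9, 53, 54}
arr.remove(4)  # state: {1, 9, 53, 54}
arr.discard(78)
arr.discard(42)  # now {1, 9, 53, 54}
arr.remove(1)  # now {9, 53, 54}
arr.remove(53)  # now {9, 54}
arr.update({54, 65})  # {9, 54, 65}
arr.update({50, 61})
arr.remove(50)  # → {9, 54, 61, 65}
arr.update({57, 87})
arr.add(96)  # {9, 54, 57, 61, 65, 87, 96}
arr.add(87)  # {9, 54, 57, 61, 65, 87, 96}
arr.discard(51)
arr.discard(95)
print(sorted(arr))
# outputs [9, 54, 57, 61, 65, 87, 96]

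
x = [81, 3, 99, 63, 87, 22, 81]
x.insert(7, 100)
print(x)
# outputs [81, 3, 99, 63, 87, 22, 81, 100]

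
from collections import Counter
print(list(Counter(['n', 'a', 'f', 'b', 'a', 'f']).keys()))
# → ['n', 'a', 'f', 'b']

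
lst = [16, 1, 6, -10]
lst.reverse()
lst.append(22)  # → [-10, 6, 1, 16, 22]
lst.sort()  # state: [-10, 1, 6, 16, 22]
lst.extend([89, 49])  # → [-10, 1, 6, 16, 22, 89, 49]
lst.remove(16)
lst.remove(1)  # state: [-10, 6, 22, 89, 49]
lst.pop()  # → 49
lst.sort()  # [-10, 6, 22, 89]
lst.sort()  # [-10, 6, 22, 89]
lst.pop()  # 89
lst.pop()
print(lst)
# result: [-10, 6]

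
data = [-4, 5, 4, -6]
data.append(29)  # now [-4, 5, 4, -6, 29]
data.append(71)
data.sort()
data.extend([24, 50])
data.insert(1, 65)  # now [-6, 65, -4, 4, 5, 29, 71, 24, 50]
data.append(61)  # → [-6, 65, -4, 4, 5, 29, 71, 24, 50, 61]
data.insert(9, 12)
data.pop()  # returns 61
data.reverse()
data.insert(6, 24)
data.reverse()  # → [-6, 65, -4, 4, 24, 5, 29, 71, 24, 50, 12]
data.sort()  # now [-6, -4, 4, 5, 12, 24, 24, 29, 50, 65, 71]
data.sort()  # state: [-6, -4, 4, 5, 12, 24, 24, 29, 50, 65, 71]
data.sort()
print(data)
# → [-6, -4, 4, 5, 12, 24, 24, 29, 50, 65, 71]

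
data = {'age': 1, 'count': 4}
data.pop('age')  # 1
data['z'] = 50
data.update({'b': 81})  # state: {'count': 4, 'z': 50, 'b': 81}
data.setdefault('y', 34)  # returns 34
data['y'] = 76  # {'count': 4, 'z': 50, 'b': 81, 'y': 76}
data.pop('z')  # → 50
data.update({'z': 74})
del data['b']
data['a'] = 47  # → {'count': 4, 'y': 76, 'z': 74, 'a': 47}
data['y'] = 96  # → {'count': 4, 'y': 96, 'z': 74, 'a': 47}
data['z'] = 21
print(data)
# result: {'count': 4, 'y': 96, 'z': 21, 'a': 47}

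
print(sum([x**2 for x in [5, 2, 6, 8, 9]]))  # 210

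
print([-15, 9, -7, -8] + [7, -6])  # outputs [-15, 9, -7, -8, 7, -6]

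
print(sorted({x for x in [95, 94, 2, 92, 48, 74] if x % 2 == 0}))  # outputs [2, 48, 74, 92, 94]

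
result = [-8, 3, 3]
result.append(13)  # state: [-8, 3, 3, 13]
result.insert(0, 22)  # [22, -8, 3, 3, 13]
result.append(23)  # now [22, -8, 3, 3, 13, 23]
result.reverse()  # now [23, 13, 3, 3, -8, 22]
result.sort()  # [-8, 3, 3, 13, 22, 23]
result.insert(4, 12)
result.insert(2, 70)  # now [-8, 3, 70, 3, 13, 12, 22, 23]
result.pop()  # 23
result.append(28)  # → [-8, 3, 70, 3, 13, 12, 22, 28]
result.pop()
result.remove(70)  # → [-8, 3, 3, 13, 12, 22]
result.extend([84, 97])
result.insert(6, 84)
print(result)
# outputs [-8, 3, 3, 13, 12, 22, 84, 84, 97]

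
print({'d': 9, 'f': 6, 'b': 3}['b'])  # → 3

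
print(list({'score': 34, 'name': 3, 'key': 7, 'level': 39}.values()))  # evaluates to [34, 3, 7, 39]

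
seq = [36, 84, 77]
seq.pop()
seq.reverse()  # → [84, 36]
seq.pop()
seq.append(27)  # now [84, 27]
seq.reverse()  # [27, 84]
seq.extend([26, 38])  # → [27, 84, 26, 38]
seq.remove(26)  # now [27, 84, 38]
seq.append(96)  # [27, 84, 38, 96]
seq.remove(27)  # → [84, 38, 96]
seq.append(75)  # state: [84, 38, 96, 75]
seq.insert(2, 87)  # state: [84, 38, 87, 96, 75]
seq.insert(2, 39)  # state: [84, 38, 39, 87, 96, 75]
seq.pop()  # 75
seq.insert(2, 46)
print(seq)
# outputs [84, 38, 46, 39, 87, 96]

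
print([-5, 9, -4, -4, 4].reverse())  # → None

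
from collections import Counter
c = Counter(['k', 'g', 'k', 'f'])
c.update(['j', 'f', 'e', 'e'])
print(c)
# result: Counter({'k': 2, 'f': 2, 'e': 2, 'g': 1, 'j': 1})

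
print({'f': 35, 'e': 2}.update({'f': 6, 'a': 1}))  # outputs None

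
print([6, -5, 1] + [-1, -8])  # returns [6, -5, 1, -1, -8]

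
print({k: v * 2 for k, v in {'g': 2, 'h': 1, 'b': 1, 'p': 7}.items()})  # {'g': 4, 'h': 2, 'b': 2, 'p': 14}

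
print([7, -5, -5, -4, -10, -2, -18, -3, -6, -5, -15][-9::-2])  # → [-5, 7]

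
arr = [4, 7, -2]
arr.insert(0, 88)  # [88, 4, 7, -2]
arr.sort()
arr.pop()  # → 88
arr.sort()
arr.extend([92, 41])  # [-2, 4, 7, 92, 41]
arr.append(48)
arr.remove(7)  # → [-2, 4, 92, 41, 48]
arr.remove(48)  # [-2, 4, 92, 41]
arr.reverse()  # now [41, 92, 4, -2]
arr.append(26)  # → [41, 92, 4, -2, 26]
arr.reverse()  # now [26, -2, 4, 92, 41]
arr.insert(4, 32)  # [26, -2, 4, 92, 32, 41]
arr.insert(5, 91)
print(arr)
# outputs [26, -2, 4, 92, 32, 91, 41]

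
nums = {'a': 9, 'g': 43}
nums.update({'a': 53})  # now {'a': 53, 'g': 43}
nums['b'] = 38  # {'a': 53, 'g': 43, 'b': 38}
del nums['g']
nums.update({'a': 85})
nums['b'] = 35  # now {'a': 85, 'b': 35}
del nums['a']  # {'b': 35}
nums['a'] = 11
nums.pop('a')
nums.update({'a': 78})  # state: {'b': 35, 'a': 78}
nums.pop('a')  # 78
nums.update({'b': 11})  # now {'b': 11}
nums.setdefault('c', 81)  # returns 81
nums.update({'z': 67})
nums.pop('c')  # 81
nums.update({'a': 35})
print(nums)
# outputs {'b': 11, 'z': 67, 'a': 35}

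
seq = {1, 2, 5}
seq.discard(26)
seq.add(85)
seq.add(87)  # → {1, 2, 5, 85, 87}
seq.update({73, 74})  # {1, 2, 5, 73, 74, 85, 87}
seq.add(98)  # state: {1, 2, 5, 73, 74, 85, 87, 98}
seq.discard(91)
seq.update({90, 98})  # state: {1, 2, 5, 73, 74, 85, 87, 90, 98}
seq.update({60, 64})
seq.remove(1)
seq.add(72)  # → {2, 5, 60, 64, 72, 73, 74, 85, 87, 90, 98}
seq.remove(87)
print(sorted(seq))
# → [2, 5, 60, 64, 72, 73, 74, 85, 90, 98]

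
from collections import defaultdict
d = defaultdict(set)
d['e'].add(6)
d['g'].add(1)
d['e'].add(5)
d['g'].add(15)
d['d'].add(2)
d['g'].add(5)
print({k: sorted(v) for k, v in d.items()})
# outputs {'e': [5, 6], 'g': [1, 5, 15], 'd': [2]}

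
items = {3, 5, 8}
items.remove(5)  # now {3, 8}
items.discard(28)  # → {3, 8}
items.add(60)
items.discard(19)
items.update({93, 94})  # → {3, 8, 60, 93, 94}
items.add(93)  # {3, 8, 60, 93, 94}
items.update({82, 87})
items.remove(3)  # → {8, 60, 82, 87, 93, 94}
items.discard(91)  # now {8, 60, 82, 87, 93, 94}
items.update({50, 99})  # {8, 50, 60, 82, 87, 93, 94, 99}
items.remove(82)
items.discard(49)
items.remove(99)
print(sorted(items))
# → [8, 50, 60, 87, 93, 94]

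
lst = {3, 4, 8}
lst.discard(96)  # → {3, 4, 8}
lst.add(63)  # {3, 4, 8, 63}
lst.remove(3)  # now {4, 8, 63}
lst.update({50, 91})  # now {4, 8, 50, 63, 91}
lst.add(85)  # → {4, 8, 50, 63, 85, 91}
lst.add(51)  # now {4, 8, 50, 51, 63, 85, 91}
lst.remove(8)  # {4, 50, 51, 63, 85, 91}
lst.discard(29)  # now {4, 50, 51, 63, 85, 91}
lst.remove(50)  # {4, 51, 63, 85, 91}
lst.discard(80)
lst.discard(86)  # {4, 51, 63, 85, 91}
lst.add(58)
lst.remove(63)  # {4, 51, 58, 85, 91}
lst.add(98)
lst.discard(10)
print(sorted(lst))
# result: [4, 51, 58, 85, 91, 98]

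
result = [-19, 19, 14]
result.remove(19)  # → [-19, 14]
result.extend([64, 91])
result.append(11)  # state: [-19, 14, 64, 91, 11]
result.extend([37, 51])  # [-19, 14, 64, 91, 11, 37, 51]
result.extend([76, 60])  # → [-19, 14, 64, 91, 11, 37, 51, 76, 60]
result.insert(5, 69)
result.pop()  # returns 60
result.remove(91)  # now [-19, 14, 64, 11, 69, 37, 51, 76]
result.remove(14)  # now [-19, 64, 11, 69, 37, 51, 76]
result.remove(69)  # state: [-19, 64, 11, 37, 51, 76]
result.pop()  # 76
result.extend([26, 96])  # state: [-19, 64, 11, 37, 51, 26, 96]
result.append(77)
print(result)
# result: [-19, 64, 11, 37, 51, 26, 96, 77]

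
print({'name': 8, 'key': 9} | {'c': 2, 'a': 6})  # {'name': 8, 'key': 9, 'c': 2, 'a': 6}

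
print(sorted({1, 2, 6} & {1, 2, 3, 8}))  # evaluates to [1, 2]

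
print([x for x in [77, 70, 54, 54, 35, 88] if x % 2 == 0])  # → [70, 54, 54, 88]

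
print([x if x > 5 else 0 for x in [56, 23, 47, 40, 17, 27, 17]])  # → [56, 23, 47, 40, 17, 27, 17]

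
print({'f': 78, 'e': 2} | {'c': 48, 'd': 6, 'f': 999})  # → {'f': 999, 'e': 2, 'c': 48, 'd': 6}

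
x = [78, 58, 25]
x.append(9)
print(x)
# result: [78, 58, 25, 9]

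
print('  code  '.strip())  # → code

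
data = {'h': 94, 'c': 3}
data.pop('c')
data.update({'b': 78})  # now {'h': 94, 'b': 78}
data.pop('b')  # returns 78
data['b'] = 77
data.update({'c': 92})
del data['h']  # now {'b': 77, 'c': 92}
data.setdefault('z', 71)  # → 71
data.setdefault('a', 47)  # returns 47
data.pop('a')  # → 47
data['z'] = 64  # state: {'b': 77, 'c': 92, 'z': 64}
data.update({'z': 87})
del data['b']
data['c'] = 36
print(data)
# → {'c': 36, 'z': 87}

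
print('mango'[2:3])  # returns n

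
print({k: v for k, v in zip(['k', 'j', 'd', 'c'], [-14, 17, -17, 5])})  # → {'k': -14, 'j': 17, 'd': -17, 'c': 5}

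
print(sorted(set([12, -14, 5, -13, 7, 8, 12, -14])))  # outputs [-14, -13, 5, 7, 8, 12]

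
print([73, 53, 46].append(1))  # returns None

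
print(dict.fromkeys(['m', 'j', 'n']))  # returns {'m': None, 'j': None, 'n': None}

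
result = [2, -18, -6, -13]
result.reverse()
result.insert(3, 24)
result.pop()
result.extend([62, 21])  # [-13, -6, -18, 24, 62, 21]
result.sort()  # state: [-18, -13, -6, 21, 24, 62]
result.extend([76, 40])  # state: [-18, -13, -6, 21, 24, 62, 76, 40]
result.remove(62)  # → [-18, -13, -6, 21, 24, 76, 40]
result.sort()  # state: [-18, -13, -6, 21, 24, 40, 76]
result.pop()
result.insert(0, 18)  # [18, -18, -13, -6, 21, 24, 40]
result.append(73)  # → [18, -18, -13, -6, 21, 24, 40, 73]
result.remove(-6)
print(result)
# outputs [18, -18, -13, 21, 24, 40, 73]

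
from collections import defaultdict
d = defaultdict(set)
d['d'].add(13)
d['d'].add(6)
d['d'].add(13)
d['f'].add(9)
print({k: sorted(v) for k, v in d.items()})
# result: {'d': [6, 13], 'f': [9]}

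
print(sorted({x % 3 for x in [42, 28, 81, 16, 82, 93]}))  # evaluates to [0, 1]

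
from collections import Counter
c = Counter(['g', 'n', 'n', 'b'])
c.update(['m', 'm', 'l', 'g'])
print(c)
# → Counter({'g': 2, 'n': 2, 'm': 2, 'b': 1, 'l': 1})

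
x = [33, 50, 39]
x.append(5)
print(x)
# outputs [33, 50, 39, 5]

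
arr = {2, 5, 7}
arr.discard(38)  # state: {2, 5, 7}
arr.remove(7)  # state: {2, 5}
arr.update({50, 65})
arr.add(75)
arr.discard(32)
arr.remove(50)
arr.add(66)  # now {2, 5, 65, 66, 75}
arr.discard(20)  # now {2, 5, 65, 66, 75}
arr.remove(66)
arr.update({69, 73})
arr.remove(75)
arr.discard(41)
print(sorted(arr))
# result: [2, 5, 65, 69, 73]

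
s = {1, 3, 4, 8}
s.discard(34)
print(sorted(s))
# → [1, 3, 4, 8]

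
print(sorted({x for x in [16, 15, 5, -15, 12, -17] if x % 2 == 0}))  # [12, 16]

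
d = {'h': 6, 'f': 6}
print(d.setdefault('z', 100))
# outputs 100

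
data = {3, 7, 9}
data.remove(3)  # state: {7, 9}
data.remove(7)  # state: {9}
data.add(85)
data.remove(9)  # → {85}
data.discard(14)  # {85}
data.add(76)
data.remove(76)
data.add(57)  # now {57, 85}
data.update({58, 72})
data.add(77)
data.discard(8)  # {57, 58, 72, 77, 85}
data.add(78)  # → {57, 58, 72, 77, 78, 85}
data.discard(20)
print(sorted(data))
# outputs [57, 58, 72, 77, 78, 85]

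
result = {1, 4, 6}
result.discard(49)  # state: {1, 4, 6}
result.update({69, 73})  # {1, 4, 6, 69, 73}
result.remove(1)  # {4, 6, 69, 73}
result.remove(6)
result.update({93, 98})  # {4, 69, 73, 93, 98}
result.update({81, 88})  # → {4, 69, 73, 81, 88, 93, 98}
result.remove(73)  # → {4, 69, 81, 88, 93, 98}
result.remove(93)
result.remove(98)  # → {4, 69, 81, 88}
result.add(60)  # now {4, 60, 69, 81, 88}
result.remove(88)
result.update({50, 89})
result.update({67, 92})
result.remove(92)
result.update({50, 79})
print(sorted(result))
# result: [4, 50, 60, 67, 69, 79, 81, 89]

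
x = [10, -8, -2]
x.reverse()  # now [-2, -8, 10]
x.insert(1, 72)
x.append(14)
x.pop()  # 14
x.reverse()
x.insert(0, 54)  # [54, 10, -8, 72, -2]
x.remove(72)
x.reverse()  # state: [-2, -8, 10, 54]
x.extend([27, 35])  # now [-2, -8, 10, 54, 27, 35]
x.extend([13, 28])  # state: [-2, -8, 10, 54, 27, 35, 13, 28]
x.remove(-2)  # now [-8, 10, 54, 27, 35, 13, 28]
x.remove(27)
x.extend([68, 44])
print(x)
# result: [-8, 10, 54, 35, 13, 28, 68, 44]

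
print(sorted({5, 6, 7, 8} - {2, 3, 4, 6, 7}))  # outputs [5, 8]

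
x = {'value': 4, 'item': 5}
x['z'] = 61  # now {'value': 4, 'item': 5, 'z': 61}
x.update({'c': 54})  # {'value': 4, 'item': 5, 'z': 61, 'c': 54}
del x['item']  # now {'value': 4, 'z': 61, 'c': 54}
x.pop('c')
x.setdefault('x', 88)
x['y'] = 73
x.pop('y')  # 73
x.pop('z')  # 61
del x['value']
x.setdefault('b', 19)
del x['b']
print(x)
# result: {'x': 88}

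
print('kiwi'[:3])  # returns kiw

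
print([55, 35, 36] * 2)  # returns [55, 35, 36, 55, 35, 36]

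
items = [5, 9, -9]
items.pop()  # -9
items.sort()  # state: [5, 9]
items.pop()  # 9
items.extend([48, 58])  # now [5, 48, 58]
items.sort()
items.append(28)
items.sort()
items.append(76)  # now [5, 28, 48, 58, 76]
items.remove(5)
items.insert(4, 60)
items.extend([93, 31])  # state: [28, 48, 58, 76, 60, 93, 31]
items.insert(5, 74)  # [28, 48, 58, 76, 60, 74, 93, 31]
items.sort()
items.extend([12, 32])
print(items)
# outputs [28, 31, 48, 58, 60, 74, 76, 93, 12, 32]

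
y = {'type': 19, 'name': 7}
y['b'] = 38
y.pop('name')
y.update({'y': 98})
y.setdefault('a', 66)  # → 66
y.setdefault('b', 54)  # 38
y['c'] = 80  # {'type': 19, 'b': 38, 'y': 98, 'a': 66, 'c': 80}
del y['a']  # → {'type': 19, 'b': 38, 'y': 98, 'c': 80}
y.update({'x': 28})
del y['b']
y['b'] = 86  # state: {'type': 19, 'y': 98, 'c': 80, 'x': 28, 'b': 86}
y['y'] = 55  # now {'type': 19, 'y': 55, 'c': 80, 'x': 28, 'b': 86}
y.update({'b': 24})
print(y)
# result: {'type': 19, 'y': 55, 'c': 80, 'x': 28, 'b': 24}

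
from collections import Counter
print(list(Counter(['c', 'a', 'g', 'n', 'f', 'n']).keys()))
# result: ['c', 'a', 'g', 'n', 'f']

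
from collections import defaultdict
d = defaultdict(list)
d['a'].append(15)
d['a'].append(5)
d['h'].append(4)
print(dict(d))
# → {'a': [15, 5], 'h': [4]}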